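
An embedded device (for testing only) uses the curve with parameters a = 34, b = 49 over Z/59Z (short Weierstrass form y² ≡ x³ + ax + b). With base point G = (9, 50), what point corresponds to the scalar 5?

(55, 47)

Repeated addition: build up to 5G.
2G: tangent at (9, 50): λ = (3·9² + 34)/(2·50) ≡ 41/41. 41⁻¹ ≡ 36 (mod 59) since 41·36 = 1476 ≡ 1, so λ ≡ 41·36 ≡ 1.
  x = λ² - 9 - 9 = 1 - 18 ≡ 42; y = λ·(9 - 42) - 50 ≡ 35. → (42, 35)
3G: (42, 35) + (9, 50). λ = (50 - 35)/(9 - 42) ≡ 15/26 mod 59. 26⁻¹ ≡ 25 (mod 59), so λ ≡ 21.
  x = λ² - 42 - 9 = 441 - 51 ≡ 36; y = λ·(42 - 36) - 35 ≡ 32. → (36, 32)
4G: (36, 32) + (9, 50). λ = (50 - 32)/(9 - 36) ≡ 18/32 mod 59. 32⁻¹ ≡ 24 (mod 59) since 32·24 = 768 ≡ 1, so λ ≡ 19.
  x = λ² - 36 - 9 = 361 - 45 ≡ 21; y = λ·(36 - 21) - 32 ≡ 17. → (21, 17)
5G: (21, 17) + (9, 50). λ = (50 - 17)/(9 - 21) ≡ 33/47 mod 59. 47⁻¹ ≡ 54 (mod 59), so λ ≡ 12.
  x = λ² - 21 - 9 = 144 - 30 ≡ 55; y = λ·(21 - 55) - 17 ≡ 47. → (55, 47)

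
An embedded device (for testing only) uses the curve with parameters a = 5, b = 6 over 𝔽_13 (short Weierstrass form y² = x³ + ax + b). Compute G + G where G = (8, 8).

tangent at (8, 8): λ = (3·8² + 5)/(2·8) ≡ 2/3. 3⁻¹ ≡ 9 (mod 13) since 3·9 = 27 ≡ 1, so λ ≡ 2·9 ≡ 5.
  x = λ² - 8 - 8 = 25 - 16 ≡ 9; y = λ·(8 - 9) - 8 ≡ 0. → (9, 0)

(9, 0)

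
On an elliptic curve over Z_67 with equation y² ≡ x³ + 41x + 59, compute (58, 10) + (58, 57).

O

The two points share x = 58 and their y-coordinates satisfy 10 + 57 ≡ 0 (mod 67), so they are inverses. Their sum is 𝒪.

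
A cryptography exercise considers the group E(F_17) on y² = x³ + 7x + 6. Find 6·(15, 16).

(15, 1)

Write Q = (15, 16).
Double-and-add on 6 = (110)₂. Start with Q = (15, 16) for the leading 1-bit.
double: tangent at (15, 16): λ = (3·15² + 7)/(2·16) ≡ 2/15. 15⁻¹ ≡ 8 (mod 17), so λ ≡ 2·8 ≡ 16.
  x = λ² - 15 - 15 = 256 - 30 ≡ 5; y = λ·(15 - 5) - 16 ≡ 8. → (5, 8)
add Q: (5, 8) + (15, 16). λ = (16 - 8)/(15 - 5) ≡ 8/10 mod 17. 10⁻¹ ≡ 12 (mod 17) since 10·12 = 120 ≡ 1, so λ ≡ 11.
  x = λ² - 5 - 15 = 121 - 20 ≡ 16; y = λ·(5 - 16) - 8 ≡ 7. → (16, 7)
double: tangent at (16, 7): λ = (3·16² + 7)/(2·7) ≡ 10/14. 14⁻¹ ≡ 11 (mod 17), so λ ≡ 10·11 ≡ 8.
  x = λ² - 16 - 16 = 64 - 32 ≡ 15; y = λ·(16 - 15) - 7 ≡ 1. → (15, 1)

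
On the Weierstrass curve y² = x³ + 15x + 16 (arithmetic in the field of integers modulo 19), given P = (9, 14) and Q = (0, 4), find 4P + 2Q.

(10, 11)

First 4P:
Repeated addition: build up to 4P.
2P: tangent at (9, 14): λ = (3·9² + 15)/(2·14) ≡ 11/9. 9⁻¹ ≡ 17 (mod 19) since 9·17 = 153 ≡ 1, so λ ≡ 11·17 ≡ 16.
  x = λ² - 9 - 9 = 256 - 18 ≡ 10; y = λ·(9 - 10) - 14 ≡ 8. → (10, 8)
3P: (10, 8) + (9, 14). λ = (14 - 8)/(9 - 10) ≡ 6/18 mod 19. 18⁻¹ ≡ 18 (mod 19), so λ ≡ 13.
  x = λ² - 10 - 9 = 169 - 19 ≡ 17; y = λ·(10 - 17) - 8 ≡ 15. → (17, 15)
4P: (17, 15) + (9, 14). λ = (14 - 15)/(9 - 17) ≡ 18/11 mod 19. 11⁻¹ ≡ 7 (mod 19), so λ ≡ 12.
  x = λ² - 17 - 9 = 144 - 26 ≡ 4; y = λ·(17 - 4) - 15 ≡ 8. → (4, 8)
4P = (4, 8).
Next 2Q:
Repeated addition: build up to 2Q.
2Q: tangent at (0, 4): λ = (3·0² + 15)/(2·4) ≡ 15/8. 8⁻¹ ≡ 12 (mod 19), so λ ≡ 15·12 ≡ 9.
  x = λ² - 0 - 0 = 81 - 0 ≡ 5; y = λ·(0 - 5) - 4 ≡ 8. → (5, 8)
2Q = (5, 8).
Finally 4P + 2Q:
(4, 8) + (5, 8). λ = (8 - 8)/(5 - 4) ≡ 0/1 mod 19. 1⁻¹ ≡ 1 (mod 19) since 1·1 = 1 ≡ 1, so λ ≡ 0.
  x = λ² - 4 - 5 = 0 - 9 ≡ 10; y = λ·(4 - 10) - 8 ≡ 11. → (10, 11)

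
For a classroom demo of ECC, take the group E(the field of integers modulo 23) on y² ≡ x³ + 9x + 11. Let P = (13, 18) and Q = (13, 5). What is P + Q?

O

The two points share x = 13 and their y-coordinates satisfy 18 + 5 ≡ 0 (mod 23), so they are inverses. Their sum is 𝒪.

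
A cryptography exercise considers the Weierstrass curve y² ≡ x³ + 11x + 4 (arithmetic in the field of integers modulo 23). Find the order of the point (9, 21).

2P: tangent at (9, 21): λ = (3·9² + 11)/(2·21) ≡ 1/19. 19⁻¹ ≡ 17 (mod 23) since 19·17 = 323 ≡ 1, so λ ≡ 1·17 ≡ 17.
  x = λ² - 9 - 9 = 289 - 18 ≡ 18; y = λ·(9 - 18) - 21 ≡ 10. → (18, 10)
3P: (18, 10) + (9, 21). λ = (21 - 10)/(9 - 18) ≡ 11/14 mod 23. 14⁻¹ ≡ 5 (mod 23), so λ ≡ 9.
  x = λ² - 18 - 9 = 81 - 27 ≡ 8; y = λ·(18 - 8) - 10 ≡ 11. → (8, 11)
4P: (8, 11) + (9, 21). λ = (21 - 11)/(9 - 8) ≡ 10/1 mod 23. 1⁻¹ ≡ 1 (mod 23) since 1·1 = 1 ≡ 1, so λ ≡ 10.
  x = λ² - 8 - 9 = 100 - 17 ≡ 14; y = λ·(8 - 14) - 11 ≡ 21. → (14, 21)
5P: (14, 21) + (9, 21). λ = (21 - 21)/(9 - 14) ≡ 0/18 mod 23. 18⁻¹ ≡ 9 (mod 23) since 18·9 = 162 ≡ 1, so λ ≡ 0.
  x = λ² - 14 - 9 = 0 - 23 ≡ 0; y = λ·(14 - 0) - 21 ≡ 2. → (0, 2)
6P: (0, 2) + (9, 21). λ = (21 - 2)/(9 - 0) ≡ 19/9 mod 23. 9⁻¹ ≡ 18 (mod 23), so λ ≡ 20.
  x = λ² - 0 - 9 = 400 - 9 ≡ 0; y = λ·(0 - 0) - 2 ≡ 21. → (0, 21)
7P: (0, 21) + (9, 21). λ = (21 - 21)/(9 - 0) ≡ 0/9 mod 23. 9⁻¹ ≡ 18 (mod 23), so λ ≡ 0.
  x = λ² - 0 - 9 = 0 - 9 ≡ 14; y = λ·(0 - 14) - 21 ≡ 2. → (14, 2)
8P: (14, 2) + (9, 21). λ = (21 - 2)/(9 - 14) ≡ 19/18 mod 23. 18⁻¹ ≡ 9 (mod 23) since 18·9 = 162 ≡ 1, so λ ≡ 10.
  x = λ² - 14 - 9 = 100 - 23 ≡ 8; y = λ·(14 - 8) - 2 ≡ 12. → (8, 12)
9P: (8, 12) + (9, 21). λ = (21 - 12)/(9 - 8) ≡ 9/1 mod 23. 1⁻¹ ≡ 1 (mod 23), so λ ≡ 9.
  x = λ² - 8 - 9 = 81 - 17 ≡ 18; y = λ·(8 - 18) - 12 ≡ 13. → (18, 13)
10P: (18, 13) + (9, 21). λ = (21 - 13)/(9 - 18) ≡ 8/14 mod 23. 14⁻¹ ≡ 5 (mod 23), so λ ≡ 17.
  x = λ² - 18 - 9 = 289 - 27 ≡ 9; y = λ·(18 - 9) - 13 ≡ 2. → (9, 2)
11P: (9, 2) + (9, 21): same x and y₁ ≡ -y₂, so the sum is the point at infinity.
11P = the point at infinity, so the order is 11.

11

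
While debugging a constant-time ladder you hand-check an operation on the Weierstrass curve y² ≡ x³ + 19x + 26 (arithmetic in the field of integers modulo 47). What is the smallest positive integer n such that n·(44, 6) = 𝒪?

2P: tangent at (44, 6): λ = (3·44² + 19)/(2·6) ≡ 46/12. 12⁻¹ ≡ 4 (mod 47) since 12·4 = 48 ≡ 1, so λ ≡ 46·4 ≡ 43.
  x = λ² - 44 - 44 = 1849 - 88 ≡ 22; y = λ·(44 - 22) - 6 ≡ 0. → (22, 0)
3P: (22, 0) + (44, 6). λ = (6 - 0)/(44 - 22) ≡ 6/22 mod 47. 22⁻¹ ≡ 15 (mod 47) since 22·15 = 330 ≡ 1, so λ ≡ 43.
  x = λ² - 22 - 44 = 1849 - 66 ≡ 44; y = λ·(22 - 44) - 0 ≡ 41. → (44, 41)
4P: (44, 41) + (44, 6): same x and y₁ ≡ -y₂, so the sum is 𝒪.
4P = 𝒪, so the order is 4.

4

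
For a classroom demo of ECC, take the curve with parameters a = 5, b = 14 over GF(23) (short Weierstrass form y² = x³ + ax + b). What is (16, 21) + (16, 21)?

(9, 12)

tangent at (16, 21): λ = (3·16² + 5)/(2·21) ≡ 14/19. 19⁻¹ ≡ 17 (mod 23) since 19·17 = 323 ≡ 1, so λ ≡ 14·17 ≡ 8.
  x = λ² - 16 - 16 = 64 - 32 ≡ 9; y = λ·(16 - 9) - 21 ≡ 12. → (9, 12)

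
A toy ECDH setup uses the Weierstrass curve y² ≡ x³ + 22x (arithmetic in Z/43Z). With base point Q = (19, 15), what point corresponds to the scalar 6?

(9, 29)

Repeated addition: build up to 6Q.
2Q: tangent at (19, 15): λ = (3·19² + 22)/(2·15) ≡ 30/30. 30⁻¹ ≡ 33 (mod 43), so λ ≡ 30·33 ≡ 1.
  x = λ² - 19 - 19 = 1 - 38 ≡ 6; y = λ·(19 - 6) - 15 ≡ 41. → (6, 41)
3Q: (6, 41) + (19, 15). λ = (15 - 41)/(19 - 6) ≡ 17/13 mod 43. 13⁻¹ ≡ 10 (mod 43) since 13·10 = 130 ≡ 1, so λ ≡ 41.
  x = λ² - 6 - 19 = 1681 - 25 ≡ 22; y = λ·(6 - 22) - 41 ≡ 34. → (22, 34)
4Q: (22, 34) + (19, 15). λ = (15 - 34)/(19 - 22) ≡ 24/40 mod 43. 40⁻¹ ≡ 14 (mod 43), so λ ≡ 35.
  x = λ² - 22 - 19 = 1225 - 41 ≡ 23; y = λ·(22 - 23) - 34 ≡ 17. → (23, 17)
5Q: (23, 17) + (19, 15). λ = (15 - 17)/(19 - 23) ≡ 41/39 mod 43. 39⁻¹ ≡ 32 (mod 43), so λ ≡ 22.
  x = λ² - 23 - 19 = 484 - 42 ≡ 12; y = λ·(23 - 12) - 17 ≡ 10. → (12, 10)
6Q: (12, 10) + (19, 15). λ = (15 - 10)/(19 - 12) ≡ 5/7 mod 43. 7⁻¹ ≡ 37 (mod 43), so λ ≡ 13.
  x = λ² - 12 - 19 = 169 - 31 ≡ 9; y = λ·(12 - 9) - 10 ≡ 29. → (9, 29)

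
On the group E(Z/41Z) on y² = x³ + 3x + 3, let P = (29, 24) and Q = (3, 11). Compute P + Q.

(29, 24) + (3, 11). λ = (11 - 24)/(3 - 29) ≡ 28/15 mod 41. 15⁻¹ ≡ 11 (mod 41) since 15·11 = 165 ≡ 1, so λ ≡ 21.
  x = λ² - 29 - 3 = 441 - 32 ≡ 40; y = λ·(29 - 40) - 24 ≡ 32. → (40, 32)

(40, 32)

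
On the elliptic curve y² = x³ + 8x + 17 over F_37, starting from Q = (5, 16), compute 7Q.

(5, 16)

Repeated addition: build up to 7Q.
2Q: tangent at (5, 16): λ = (3·5² + 8)/(2·16) ≡ 9/32. 32⁻¹ ≡ 22 (mod 37), so λ ≡ 9·22 ≡ 13.
  x = λ² - 5 - 5 = 169 - 10 ≡ 11; y = λ·(5 - 11) - 16 ≡ 17. → (11, 17)
3Q: (11, 17) + (5, 16). λ = (16 - 17)/(5 - 11) ≡ 36/31 mod 37. 31⁻¹ ≡ 6 (mod 37), so λ ≡ 31.
  x = λ² - 11 - 5 = 961 - 16 ≡ 20; y = λ·(11 - 20) - 17 ≡ 0. → (20, 0)
4Q: (20, 0) + (5, 16). λ = (16 - 0)/(5 - 20) ≡ 16/22 mod 37. 22⁻¹ ≡ 32 (mod 37) since 22·32 = 704 ≡ 1, so λ ≡ 31.
  x = λ² - 20 - 5 = 961 - 25 ≡ 11; y = λ·(20 - 11) - 0 ≡ 20. → (11, 20)
5Q: (11, 20) + (5, 16). λ = (16 - 20)/(5 - 11) ≡ 33/31 mod 37. 31⁻¹ ≡ 6 (mod 37), so λ ≡ 13.
  x = λ² - 11 - 5 = 169 - 16 ≡ 5; y = λ·(11 - 5) - 20 ≡ 21. → (5, 21)
6Q: (5, 21) + (5, 16): same x and y₁ ≡ -y₂, so the sum is O.
7Q: O + (5, 16) = (5, 16) (identity).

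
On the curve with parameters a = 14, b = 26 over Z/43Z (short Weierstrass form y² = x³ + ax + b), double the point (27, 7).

(6, 5)

tangent at (27, 7): λ = (3·27² + 14)/(2·7) ≡ 8/14. 14⁻¹ ≡ 40 (mod 43), so λ ≡ 8·40 ≡ 19.
  x = λ² - 27 - 27 = 361 - 54 ≡ 6; y = λ·(27 - 6) - 7 ≡ 5. → (6, 5)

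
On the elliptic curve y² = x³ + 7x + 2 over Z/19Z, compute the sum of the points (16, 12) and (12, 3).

(16, 12) + (12, 3). λ = (3 - 12)/(12 - 16) ≡ 10/15 mod 19. 15⁻¹ ≡ 14 (mod 19) since 15·14 = 210 ≡ 1, so λ ≡ 7.
  x = λ² - 16 - 12 = 49 - 28 ≡ 2; y = λ·(16 - 2) - 12 ≡ 10. → (2, 10)

(2, 10)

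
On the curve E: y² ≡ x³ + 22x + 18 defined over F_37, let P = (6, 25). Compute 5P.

(28, 33)

Repeated addition: build up to 5P.
2P: tangent at (6, 25): λ = (3·6² + 22)/(2·25) ≡ 19/13. 13⁻¹ ≡ 20 (mod 37) since 13·20 = 260 ≡ 1, so λ ≡ 19·20 ≡ 10.
  x = λ² - 6 - 6 = 100 - 12 ≡ 14; y = λ·(6 - 14) - 25 ≡ 6. → (14, 6)
3P: (14, 6) + (6, 25). λ = (25 - 6)/(6 - 14) ≡ 19/29 mod 37. 29⁻¹ ≡ 23 (mod 37) since 29·23 = 667 ≡ 1, so λ ≡ 30.
  x = λ² - 14 - 6 = 900 - 20 ≡ 29; y = λ·(14 - 29) - 6 ≡ 25. → (29, 25)
4P: (29, 25) + (6, 25). λ = (25 - 25)/(6 - 29) ≡ 0/14 mod 37. 14⁻¹ ≡ 8 (mod 37), so λ ≡ 0.
  x = λ² - 29 - 6 = 0 - 35 ≡ 2; y = λ·(29 - 2) - 25 ≡ 12. → (2, 12)
5P: (2, 12) + (6, 25). λ = (25 - 12)/(6 - 2) ≡ 13/4 mod 37. 4⁻¹ ≡ 28 (mod 37), so λ ≡ 31.
  x = λ² - 2 - 6 = 961 - 8 ≡ 28; y = λ·(2 - 28) - 12 ≡ 33. → (28, 33)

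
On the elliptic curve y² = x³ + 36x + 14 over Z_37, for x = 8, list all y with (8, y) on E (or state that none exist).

x³ + 36x + 14 = 814 ≡ 0 (mod 37).
Only y = 0 satisfies y² ≡ 0.

0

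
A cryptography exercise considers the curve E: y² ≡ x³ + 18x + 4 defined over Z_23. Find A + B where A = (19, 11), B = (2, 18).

(4, 18)

(19, 11) + (2, 18). λ = (18 - 11)/(2 - 19) ≡ 7/6 mod 23. 6⁻¹ ≡ 4 (mod 23) since 6·4 = 24 ≡ 1, so λ ≡ 5.
  x = λ² - 19 - 2 = 25 - 21 ≡ 4; y = λ·(19 - 4) - 11 ≡ 18. → (4, 18)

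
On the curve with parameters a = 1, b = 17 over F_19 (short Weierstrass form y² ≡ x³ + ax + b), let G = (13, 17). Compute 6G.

(7, 5)

Double-and-add on 6 = (110)₂. Start with G = (13, 17) for the leading 1-bit.
double: tangent at (13, 17): λ = (3·13² + 1)/(2·17) ≡ 14/15. 15⁻¹ ≡ 14 (mod 19), so λ ≡ 14·14 ≡ 6.
  x = λ² - 13 - 13 = 36 - 26 ≡ 10; y = λ·(13 - 10) - 17 ≡ 1. → (10, 1)
add G: (10, 1) + (13, 17). λ = (17 - 1)/(13 - 10) ≡ 16/3 mod 19. 3⁻¹ ≡ 13 (mod 19) since 3·13 = 39 ≡ 1, so λ ≡ 18.
  x = λ² - 10 - 13 = 324 - 23 ≡ 16; y = λ·(10 - 16) - 1 ≡ 5. → (16, 5)
double: tangent at (16, 5): λ = (3·16² + 1)/(2·5) ≡ 9/10. 10⁻¹ ≡ 2 (mod 19) since 10·2 = 20 ≡ 1, so λ ≡ 9·2 ≡ 18.
  x = λ² - 16 - 16 = 324 - 32 ≡ 7; y = λ·(16 - 7) - 5 ≡ 5. → (7, 5)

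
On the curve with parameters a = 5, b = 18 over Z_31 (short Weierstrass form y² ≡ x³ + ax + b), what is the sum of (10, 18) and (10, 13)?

The two points share x = 10 and their y-coordinates satisfy 18 + 13 ≡ 0 (mod 31), so they are inverses. Their sum is 𝒪.

O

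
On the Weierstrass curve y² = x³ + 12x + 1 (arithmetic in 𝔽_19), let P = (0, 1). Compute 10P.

(0, 18)

Repeated addition: build up to 10P.
2P: tangent at (0, 1): λ = (3·0² + 12)/(2·1) ≡ 12/2. 2⁻¹ ≡ 10 (mod 19), so λ ≡ 12·10 ≡ 6.
  x = λ² - 0 - 0 = 36 - 0 ≡ 17; y = λ·(0 - 17) - 1 ≡ 11. → (17, 11)
3P: (17, 11) + (0, 1). λ = (1 - 11)/(0 - 17) ≡ 9/2 mod 19. 2⁻¹ ≡ 10 (mod 19), so λ ≡ 14.
  x = λ² - 17 - 0 = 196 - 17 ≡ 8; y = λ·(17 - 8) - 11 ≡ 1. → (8, 1)
4P: (8, 1) + (0, 1). λ = (1 - 1)/(0 - 8) ≡ 0/11 mod 19. 11⁻¹ ≡ 7 (mod 19) since 11·7 = 77 ≡ 1, so λ ≡ 0.
  x = λ² - 8 - 0 = 0 - 8 ≡ 11; y = λ·(8 - 11) - 1 ≡ 18. → (11, 18)
5P: (11, 18) + (0, 1). λ = (1 - 18)/(0 - 11) ≡ 2/8 mod 19. 8⁻¹ ≡ 12 (mod 19), so λ ≡ 5.
  x = λ² - 11 - 0 = 25 - 11 ≡ 14; y = λ·(11 - 14) - 18 ≡ 5. → (14, 5)
6P: (14, 5) + (0, 1). λ = (1 - 5)/(0 - 14) ≡ 15/5 mod 19. 5⁻¹ ≡ 4 (mod 19), so λ ≡ 3.
  x = λ² - 14 - 0 = 9 - 14 ≡ 14; y = λ·(14 - 14) - 5 ≡ 14. → (14, 14)
7P: (14, 14) + (0, 1). λ = (1 - 14)/(0 - 14) ≡ 6/5 mod 19. 5⁻¹ ≡ 4 (mod 19), so λ ≡ 5.
  x = λ² - 14 - 0 = 25 - 14 ≡ 11; y = λ·(14 - 11) - 14 ≡ 1. → (11, 1)
8P: (11, 1) + (0, 1). λ = (1 - 1)/(0 - 11) ≡ 0/8 mod 19. 8⁻¹ ≡ 12 (mod 19), so λ ≡ 0.
  x = λ² - 11 - 0 = 0 - 11 ≡ 8; y = λ·(11 - 8) - 1 ≡ 18. → (8, 18)
9P: (8, 18) + (0, 1). λ = (1 - 18)/(0 - 8) ≡ 2/11 mod 19. 11⁻¹ ≡ 7 (mod 19), so λ ≡ 14.
  x = λ² - 8 - 0 = 196 - 8 ≡ 17; y = λ·(8 - 17) - 18 ≡ 8. → (17, 8)
10P: (17, 8) + (0, 1). λ = (1 - 8)/(0 - 17) ≡ 12/2 mod 19. 2⁻¹ ≡ 10 (mod 19) since 2·10 = 20 ≡ 1, so λ ≡ 6.
  x = λ² - 17 - 0 = 36 - 17 ≡ 0; y = λ·(17 - 0) - 8 ≡ 18. → (0, 18)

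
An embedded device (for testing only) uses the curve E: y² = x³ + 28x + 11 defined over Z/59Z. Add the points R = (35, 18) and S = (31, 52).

(35, 18) + (31, 52). λ = (52 - 18)/(31 - 35) ≡ 34/55 mod 59. 55⁻¹ ≡ 44 (mod 59), so λ ≡ 21.
  x = λ² - 35 - 31 = 441 - 66 ≡ 21; y = λ·(35 - 21) - 18 ≡ 40. → (21, 40)

(21, 40)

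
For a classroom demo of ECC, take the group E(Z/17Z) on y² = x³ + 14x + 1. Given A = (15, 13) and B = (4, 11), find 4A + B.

(14, 0)

First 4A:
Repeated addition: build up to 4A.
2A: tangent at (15, 13): λ = (3·15² + 14)/(2·13) ≡ 9/9. 9⁻¹ ≡ 2 (mod 17) since 9·2 = 18 ≡ 1, so λ ≡ 9·2 ≡ 1.
  x = λ² - 15 - 15 = 1 - 30 ≡ 5; y = λ·(15 - 5) - 13 ≡ 14. → (5, 14)
3A: (5, 14) + (15, 13). λ = (13 - 14)/(15 - 5) ≡ 16/10 mod 17. 10⁻¹ ≡ 12 (mod 17) since 10·12 = 120 ≡ 1, so λ ≡ 5.
  x = λ² - 5 - 15 = 25 - 20 ≡ 5; y = λ·(5 - 5) - 14 ≡ 3. → (5, 3)
4A: (5, 3) + (15, 13). λ = (13 - 3)/(15 - 5) ≡ 10/10 mod 17. 10⁻¹ ≡ 12 (mod 17), so λ ≡ 1.
  x = λ² - 5 - 15 = 1 - 20 ≡ 15; y = λ·(5 - 15) - 3 ≡ 4. → (15, 4)
4A = (15, 4).
Finally 4A + B:
(15, 4) + (4, 11). λ = (11 - 4)/(4 - 15) ≡ 7/6 mod 17. 6⁻¹ ≡ 3 (mod 17) since 6·3 = 18 ≡ 1, so λ ≡ 4.
  x = λ² - 15 - 4 = 16 - 19 ≡ 14; y = λ·(15 - 14) - 4 ≡ 0. → (14, 0)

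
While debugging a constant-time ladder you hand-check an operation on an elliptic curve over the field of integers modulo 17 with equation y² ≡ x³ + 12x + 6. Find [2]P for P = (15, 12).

(5, 15)

tangent at (15, 12): λ = (3·15² + 12)/(2·12) ≡ 7/7. 7⁻¹ ≡ 5 (mod 17) since 7·5 = 35 ≡ 1, so λ ≡ 7·5 ≡ 1.
  x = λ² - 15 - 15 = 1 - 30 ≡ 5; y = λ·(15 - 5) - 12 ≡ 15. → (5, 15)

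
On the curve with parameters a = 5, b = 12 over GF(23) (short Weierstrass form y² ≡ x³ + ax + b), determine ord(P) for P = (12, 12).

2P: tangent at (12, 12): λ = (3·12² + 5)/(2·12) ≡ 0/1. 1⁻¹ ≡ 1 (mod 23) since 1·1 = 1 ≡ 1, so λ ≡ 0·1 ≡ 0.
  x = λ² - 12 - 12 = 0 - 24 ≡ 22; y = λ·(12 - 22) - 12 ≡ 11. → (22, 11)
3P: (22, 11) + (12, 12). λ = (12 - 11)/(12 - 22) ≡ 1/13 mod 23. 13⁻¹ ≡ 16 (mod 23), so λ ≡ 16.
  x = λ² - 22 - 12 = 256 - 34 ≡ 15; y = λ·(22 - 15) - 11 ≡ 9. → (15, 9)
4P: (15, 9) + (12, 12). λ = (12 - 9)/(12 - 15) ≡ 3/20 mod 23. 20⁻¹ ≡ 15 (mod 23) since 20·15 = 300 ≡ 1, so λ ≡ 22.
  x = λ² - 15 - 12 = 484 - 27 ≡ 20; y = λ·(15 - 20) - 9 ≡ 19. → (20, 19)
5P: (20, 19) + (12, 12). λ = (12 - 19)/(12 - 20) ≡ 16/15 mod 23. 15⁻¹ ≡ 20 (mod 23), so λ ≡ 21.
  x = λ² - 20 - 12 = 441 - 32 ≡ 18; y = λ·(20 - 18) - 19 ≡ 0. → (18, 0)
6P: (18, 0) + (12, 12). λ = (12 - 0)/(12 - 18) ≡ 12/17 mod 23. 17⁻¹ ≡ 19 (mod 23) since 17·19 = 323 ≡ 1, so λ ≡ 21.
  x = λ² - 18 - 12 = 441 - 30 ≡ 20; y = λ·(18 - 20) - 0 ≡ 4. → (20, 4)
7P: (20, 4) + (12, 12). λ = (12 - 4)/(12 - 20) ≡ 8/15 mod 23. 15⁻¹ ≡ 20 (mod 23), so λ ≡ 22.
  x = λ² - 20 - 12 = 484 - 32 ≡ 15; y = λ·(20 - 15) - 4 ≡ 14. → (15, 14)
8P: (15, 14) + (12, 12). λ = (12 - 14)/(12 - 15) ≡ 21/20 mod 23. 20⁻¹ ≡ 15 (mod 23), so λ ≡ 16.
  x = λ² - 15 - 12 = 256 - 27 ≡ 22; y = λ·(15 - 22) - 14 ≡ 12. → (22, 12)
9P: (22, 12) + (12, 12). λ = (12 - 12)/(12 - 22) ≡ 0/13 mod 23. 13⁻¹ ≡ 16 (mod 23), so λ ≡ 0.
  x = λ² - 22 - 12 = 0 - 34 ≡ 12; y = λ·(22 - 12) - 12 ≡ 11. → (12, 11)
10P: (12, 11) + (12, 12): same x and y₁ ≡ -y₂, so the sum is the point at infinity.
10P = the point at infinity, so the order is 10.

10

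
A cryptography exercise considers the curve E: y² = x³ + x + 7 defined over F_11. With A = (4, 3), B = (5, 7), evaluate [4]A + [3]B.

(10, 7)

First 4A:
Repeated addition: build up to 4A.
2A: tangent at (4, 3): λ = (3·4² + 1)/(2·3) ≡ 5/6. 6⁻¹ ≡ 2 (mod 11) since 6·2 = 12 ≡ 1, so λ ≡ 5·2 ≡ 10.
  x = λ² - 4 - 4 = 100 - 8 ≡ 4; y = λ·(4 - 4) - 3 ≡ 8. → (4, 8)
3A: (4, 8) + (4, 3): same x and y₁ ≡ -y₂, so the sum is O.
4A: O + (4, 3) = (4, 3) (identity).
4A = (4, 3).
Next 3B:
Repeated addition: build up to 3B.
2B: tangent at (5, 7): λ = (3·5² + 1)/(2·7) ≡ 10/3. 3⁻¹ ≡ 4 (mod 11) since 3·4 = 12 ≡ 1, so λ ≡ 10·4 ≡ 7.
  x = λ² - 5 - 5 = 49 - 10 ≡ 6; y = λ·(5 - 6) - 7 ≡ 8. → (6, 8)
3B: (6, 8) + (5, 7). λ = (7 - 8)/(5 - 6) ≡ 10/10 mod 11. 10⁻¹ ≡ 10 (mod 11) since 10·10 = 100 ≡ 1, so λ ≡ 1.
  x = λ² - 6 - 5 = 1 - 11 ≡ 1; y = λ·(6 - 1) - 8 ≡ 8. → (1, 8)
3B = (1, 8).
Finally 4A + 3B:
(4, 3) + (1, 8). λ = (8 - 3)/(1 - 4) ≡ 5/8 mod 11. 8⁻¹ ≡ 7 (mod 11), so λ ≡ 2.
  x = λ² - 4 - 1 = 4 - 5 ≡ 10; y = λ·(4 - 10) - 3 ≡ 7. → (10, 7)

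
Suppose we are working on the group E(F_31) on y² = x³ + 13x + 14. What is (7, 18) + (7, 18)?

(18, 2)

tangent at (7, 18): λ = (3·7² + 13)/(2·18) ≡ 5/5. 5⁻¹ ≡ 25 (mod 31), so λ ≡ 5·25 ≡ 1.
  x = λ² - 7 - 7 = 1 - 14 ≡ 18; y = λ·(7 - 18) - 18 ≡ 2. → (18, 2)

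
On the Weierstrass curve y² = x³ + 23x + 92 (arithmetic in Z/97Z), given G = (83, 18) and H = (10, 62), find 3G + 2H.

First 3G:
Repeated addition: build up to 3G.
2G: tangent at (83, 18): λ = (3·83² + 23)/(2·18) ≡ 29/36. 36⁻¹ ≡ 62 (mod 97) since 36·62 = 2232 ≡ 1, so λ ≡ 29·62 ≡ 52.
  x = λ² - 83 - 83 = 2704 - 166 ≡ 16; y = λ·(83 - 16) - 18 ≡ 71. → (16, 71)
3G: (16, 71) + (83, 18). λ = (18 - 71)/(83 - 16) ≡ 44/67 mod 97. 67⁻¹ ≡ 42 (mod 97) since 67·42 = 2814 ≡ 1, so λ ≡ 5.
  x = λ² - 16 - 83 = 25 - 99 ≡ 23; y = λ·(16 - 23) - 71 ≡ 88. → (23, 88)
3G = (23, 88).
Next 2H:
Repeated addition: build up to 2H.
2H: tangent at (10, 62): λ = (3·10² + 23)/(2·62) ≡ 32/27. 27⁻¹ ≡ 18 (mod 97), so λ ≡ 32·18 ≡ 91.
  x = λ² - 10 - 10 = 8281 - 20 ≡ 16; y = λ·(10 - 16) - 62 ≡ 71. → (16, 71)
2H = (16, 71).
Finally 3G + 2H:
(23, 88) + (16, 71). λ = (71 - 88)/(16 - 23) ≡ 80/90 mod 97. 90⁻¹ ≡ 83 (mod 97), so λ ≡ 44.
  x = λ² - 23 - 16 = 1936 - 39 ≡ 54; y = λ·(23 - 54) - 88 ≡ 3. → (54, 3)

(54, 3)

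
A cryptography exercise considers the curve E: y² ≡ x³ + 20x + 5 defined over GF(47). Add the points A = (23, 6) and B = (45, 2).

(7, 21)

(23, 6) + (45, 2). λ = (2 - 6)/(45 - 23) ≡ 43/22 mod 47. 22⁻¹ ≡ 15 (mod 47), so λ ≡ 34.
  x = λ² - 23 - 45 = 1156 - 68 ≡ 7; y = λ·(23 - 7) - 6 ≡ 21. → (7, 21)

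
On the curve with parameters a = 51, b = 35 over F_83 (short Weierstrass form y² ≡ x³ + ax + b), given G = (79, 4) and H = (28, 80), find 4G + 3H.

First 4G:
Double-and-add on 4 = (100)₂. Start with G = (79, 4) for the leading 1-bit.
double: tangent at (79, 4): λ = (3·79² + 51)/(2·4) ≡ 16/8. 8⁻¹ ≡ 52 (mod 83), so λ ≡ 16·52 ≡ 2.
  x = λ² - 79 - 79 = 4 - 158 ≡ 12; y = λ·(79 - 12) - 4 ≡ 47. → (12, 47)
double: tangent at (12, 47): λ = (3·12² + 51)/(2·47) ≡ 68/11. 11⁻¹ ≡ 68 (mod 83) since 11·68 = 748 ≡ 1, so λ ≡ 68·68 ≡ 59.
  x = λ² - 12 - 12 = 3481 - 24 ≡ 54; y = λ·(12 - 54) - 47 ≡ 48. → (54, 48)
4G = (54, 48).
Next 3H:
Repeated addition: build up to 3H.
2H: tangent at (28, 80): λ = (3·28² + 51)/(2·80) ≡ 79/77. 77⁻¹ ≡ 69 (mod 83) since 77·69 = 5313 ≡ 1, so λ ≡ 79·69 ≡ 56.
  x = λ² - 28 - 28 = 3136 - 56 ≡ 9; y = λ·(28 - 9) - 80 ≡ 71. → (9, 71)
3H: (9, 71) + (28, 80). λ = (80 - 71)/(28 - 9) ≡ 9/19 mod 83. 19⁻¹ ≡ 35 (mod 83), so λ ≡ 66.
  x = λ² - 9 - 28 = 4356 - 37 ≡ 3; y = λ·(9 - 3) - 71 ≡ 76. → (3, 76)
3H = (3, 76).
Finally 4G + 3H:
(54, 48) + (3, 76). λ = (76 - 48)/(3 - 54) ≡ 28/32 mod 83. 32⁻¹ ≡ 13 (mod 83), so λ ≡ 32.
  x = λ² - 54 - 3 = 1024 - 57 ≡ 54; y = λ·(54 - 54) - 48 ≡ 35. → (54, 35)

(54, 35)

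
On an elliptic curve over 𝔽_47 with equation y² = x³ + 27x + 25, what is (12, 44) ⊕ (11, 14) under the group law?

(31, 44)

(12, 44) + (11, 14). λ = (14 - 44)/(11 - 12) ≡ 17/46 mod 47. 46⁻¹ ≡ 46 (mod 47), so λ ≡ 30.
  x = λ² - 12 - 11 = 900 - 23 ≡ 31; y = λ·(12 - 31) - 44 ≡ 44. → (31, 44)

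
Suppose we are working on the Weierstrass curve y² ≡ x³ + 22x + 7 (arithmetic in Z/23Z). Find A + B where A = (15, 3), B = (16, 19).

(15, 3) + (16, 19). λ = (19 - 3)/(16 - 15) ≡ 16/1 mod 23. 1⁻¹ ≡ 1 (mod 23), so λ ≡ 16.
  x = λ² - 15 - 16 = 256 - 31 ≡ 18; y = λ·(15 - 18) - 3 ≡ 18. → (18, 18)

(18, 18)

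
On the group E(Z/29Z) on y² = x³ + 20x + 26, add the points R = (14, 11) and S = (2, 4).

(14, 11) + (2, 4). λ = (4 - 11)/(2 - 14) ≡ 22/17 mod 29. 17⁻¹ ≡ 12 (mod 29), so λ ≡ 3.
  x = λ² - 14 - 2 = 9 - 16 ≡ 22; y = λ·(14 - 22) - 11 ≡ 23. → (22, 23)

(22, 23)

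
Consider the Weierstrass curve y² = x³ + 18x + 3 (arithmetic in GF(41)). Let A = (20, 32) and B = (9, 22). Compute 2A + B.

First 2A:
Repeated addition: build up to 2A.
2A: tangent at (20, 32): λ = (3·20² + 18)/(2·32) ≡ 29/23. 23⁻¹ ≡ 25 (mod 41) since 23·25 = 575 ≡ 1, so λ ≡ 29·25 ≡ 28.
  x = λ² - 20 - 20 = 784 - 40 ≡ 6; y = λ·(20 - 6) - 32 ≡ 32. → (6, 32)
2A = (6, 32).
Finally 2A + B:
(6, 32) + (9, 22). λ = (22 - 32)/(9 - 6) ≡ 31/3 mod 41. 3⁻¹ ≡ 14 (mod 41), so λ ≡ 24.
  x = λ² - 6 - 9 = 576 - 15 ≡ 28; y = λ·(6 - 28) - 32 ≡ 14. → (28, 14)

(28, 14)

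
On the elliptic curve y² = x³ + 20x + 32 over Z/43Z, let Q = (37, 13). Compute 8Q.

(37, 30)

Double-and-add on 8 = (1000)₂. Start with Q = (37, 13) for the leading 1-bit.
double: tangent at (37, 13): λ = (3·37² + 20)/(2·13) ≡ 42/26. 26⁻¹ ≡ 5 (mod 43) since 26·5 = 130 ≡ 1, so λ ≡ 42·5 ≡ 38.
  x = λ² - 37 - 37 = 1444 - 74 ≡ 37; y = λ·(37 - 37) - 13 ≡ 30. → (37, 30)
double: tangent at (37, 30): λ = (3·37² + 20)/(2·30) ≡ 42/17. 17⁻¹ ≡ 38 (mod 43), so λ ≡ 42·38 ≡ 5.
  x = λ² - 37 - 37 = 25 - 74 ≡ 37; y = λ·(37 - 37) - 30 ≡ 13. → (37, 13)
double: tangent at (37, 13): λ = (3·37² + 20)/(2·13) ≡ 42/26. 26⁻¹ ≡ 5 (mod 43) since 26·5 = 130 ≡ 1, so λ ≡ 42·5 ≡ 38.
  x = λ² - 37 - 37 = 1444 - 74 ≡ 37; y = λ·(37 - 37) - 13 ≡ 30. → (37, 30)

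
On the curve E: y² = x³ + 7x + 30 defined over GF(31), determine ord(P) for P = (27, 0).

2

2P: (27, 0) + (27, 0): same x and y₁ ≡ -y₂, so the sum is 𝒪.
2P = 𝒪, so the order is 2.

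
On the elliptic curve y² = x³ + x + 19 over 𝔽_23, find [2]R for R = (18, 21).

tangent at (18, 21): λ = (3·18² + 1)/(2·21) ≡ 7/19. 19⁻¹ ≡ 17 (mod 23), so λ ≡ 7·17 ≡ 4.
  x = λ² - 18 - 18 = 16 - 36 ≡ 3; y = λ·(18 - 3) - 21 ≡ 16. → (3, 16)

(3, 16)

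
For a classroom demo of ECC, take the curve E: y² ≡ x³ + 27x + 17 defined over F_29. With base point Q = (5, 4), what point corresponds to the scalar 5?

Repeated addition: build up to 5Q.
2Q: tangent at (5, 4): λ = (3·5² + 27)/(2·4) ≡ 15/8. 8⁻¹ ≡ 11 (mod 29), so λ ≡ 15·11 ≡ 20.
  x = λ² - 5 - 5 = 400 - 10 ≡ 13; y = λ·(5 - 13) - 4 ≡ 10. → (13, 10)
3Q: (13, 10) + (5, 4). λ = (4 - 10)/(5 - 13) ≡ 23/21 mod 29. 21⁻¹ ≡ 18 (mod 29), so λ ≡ 8.
  x = λ² - 13 - 5 = 64 - 18 ≡ 17; y = λ·(13 - 17) - 10 ≡ 16. → (17, 16)
4Q: (17, 16) + (5, 4). λ = (4 - 16)/(5 - 17) ≡ 17/17 mod 29. 17⁻¹ ≡ 12 (mod 29) since 17·12 = 204 ≡ 1, so λ ≡ 1.
  x = λ² - 17 - 5 = 1 - 22 ≡ 8; y = λ·(17 - 8) - 16 ≡ 22. → (8, 22)
5Q: (8, 22) + (5, 4). λ = (4 - 22)/(5 - 8) ≡ 11/26 mod 29. 26⁻¹ ≡ 19 (mod 29), so λ ≡ 6.
  x = λ² - 8 - 5 = 36 - 13 ≡ 23; y = λ·(8 - 23) - 22 ≡ 4. → (23, 4)

(23, 4)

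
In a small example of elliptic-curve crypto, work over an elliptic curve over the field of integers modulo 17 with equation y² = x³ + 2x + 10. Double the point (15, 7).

tangent at (15, 7): λ = (3·15² + 2)/(2·7) ≡ 14/14. 14⁻¹ ≡ 11 (mod 17), so λ ≡ 14·11 ≡ 1.
  x = λ² - 15 - 15 = 1 - 30 ≡ 5; y = λ·(15 - 5) - 7 ≡ 3. → (5, 3)

(5, 3)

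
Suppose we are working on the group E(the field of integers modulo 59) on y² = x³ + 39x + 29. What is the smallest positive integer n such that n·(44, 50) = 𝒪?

2P: tangent at (44, 50): λ = (3·44² + 39)/(2·50) ≡ 6/41. 41⁻¹ ≡ 36 (mod 59) since 41·36 = 1476 ≡ 1, so λ ≡ 6·36 ≡ 39.
  x = λ² - 44 - 44 = 1521 - 88 ≡ 17; y = λ·(44 - 17) - 50 ≡ 0. → (17, 0)
3P: (17, 0) + (44, 50). λ = (50 - 0)/(44 - 17) ≡ 50/27 mod 59. 27⁻¹ ≡ 35 (mod 59), so λ ≡ 39.
  x = λ² - 17 - 44 = 1521 - 61 ≡ 44; y = λ·(17 - 44) - 0 ≡ 9. → (44, 9)
4P: (44, 9) + (44, 50): same x and y₁ ≡ -y₂, so the sum is 𝒪.
4P = 𝒪, so the order is 4.

4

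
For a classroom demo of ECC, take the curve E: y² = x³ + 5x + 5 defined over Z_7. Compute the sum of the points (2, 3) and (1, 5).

(2, 3) + (1, 5). λ = (5 - 3)/(1 - 2) ≡ 2/6 mod 7. 6⁻¹ ≡ 6 (mod 7) since 6·6 = 36 ≡ 1, so λ ≡ 5.
  x = λ² - 2 - 1 = 25 - 3 ≡ 1; y = λ·(2 - 1) - 3 ≡ 2. → (1, 2)

(1, 2)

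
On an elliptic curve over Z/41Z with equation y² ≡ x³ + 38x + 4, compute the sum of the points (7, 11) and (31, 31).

(39, 17)

(7, 11) + (31, 31). λ = (31 - 11)/(31 - 7) ≡ 20/24 mod 41. 24⁻¹ ≡ 12 (mod 41) since 24·12 = 288 ≡ 1, so λ ≡ 35.
  x = λ² - 7 - 31 = 1225 - 38 ≡ 39; y = λ·(7 - 39) - 11 ≡ 17. → (39, 17)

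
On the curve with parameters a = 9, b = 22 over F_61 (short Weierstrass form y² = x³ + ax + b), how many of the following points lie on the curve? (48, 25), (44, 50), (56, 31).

(48, 25): 25² ≡ 15, rhs ≡ 26 → off.
(44, 50): 50² ≡ 60, rhs ≡ 19 → off.
(56, 31): 31² ≡ 46, rhs ≡ 35 → off.

0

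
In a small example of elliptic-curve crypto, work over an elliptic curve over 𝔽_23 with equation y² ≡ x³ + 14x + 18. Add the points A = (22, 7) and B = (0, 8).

(2, 13)

(22, 7) + (0, 8). λ = (8 - 7)/(0 - 22) ≡ 1/1 mod 23. 1⁻¹ ≡ 1 (mod 23), so λ ≡ 1.
  x = λ² - 22 - 0 = 1 - 22 ≡ 2; y = λ·(22 - 2) - 7 ≡ 13. → (2, 13)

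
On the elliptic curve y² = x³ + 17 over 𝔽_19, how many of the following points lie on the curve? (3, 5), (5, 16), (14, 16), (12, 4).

(3, 5): 5² ≡ 6, rhs ≡ 6 → on.
(5, 16): 16² ≡ 9, rhs ≡ 9 → on.
(14, 16): 16² ≡ 9, rhs ≡ 6 → off.
(12, 4): 4² ≡ 16, rhs ≡ 16 → on.

3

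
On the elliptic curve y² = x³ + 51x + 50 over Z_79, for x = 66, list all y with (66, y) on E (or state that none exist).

none

x³ + 51x + 50 = 290912 ≡ 34 (mod 79).
34 is a non-residue mod 79; no y exists.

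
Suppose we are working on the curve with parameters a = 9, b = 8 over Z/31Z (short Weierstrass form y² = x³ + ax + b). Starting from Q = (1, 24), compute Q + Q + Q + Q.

Double-and-add on 4 = (100)₂. Start with Q = (1, 24) for the leading 1-bit.
double: tangent at (1, 24): λ = (3·1² + 9)/(2·24) ≡ 12/17. 17⁻¹ ≡ 11 (mod 31), so λ ≡ 12·11 ≡ 8.
  x = λ² - 1 - 1 = 64 - 2 ≡ 0; y = λ·(1 - 0) - 24 ≡ 15. → (0, 15)
double: tangent at (0, 15): λ = (3·0² + 9)/(2·15) ≡ 9/30. 30⁻¹ ≡ 30 (mod 31), so λ ≡ 9·30 ≡ 22.
  x = λ² - 0 - 0 = 484 - 0 ≡ 19; y = λ·(0 - 19) - 15 ≡ 1. → (19, 1)

(19, 1)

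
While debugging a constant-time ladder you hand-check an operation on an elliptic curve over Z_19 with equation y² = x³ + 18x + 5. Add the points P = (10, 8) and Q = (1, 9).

(10, 8) + (1, 9). λ = (9 - 8)/(1 - 10) ≡ 1/10 mod 19. 10⁻¹ ≡ 2 (mod 19) since 10·2 = 20 ≡ 1, so λ ≡ 2.
  x = λ² - 10 - 1 = 4 - 11 ≡ 12; y = λ·(10 - 12) - 8 ≡ 7. → (12, 7)

(12, 7)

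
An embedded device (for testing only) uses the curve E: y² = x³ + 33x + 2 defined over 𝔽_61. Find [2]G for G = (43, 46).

(45, 21)

tangent at (43, 46): λ = (3·43² + 33)/(2·46) ≡ 29/31. 31⁻¹ ≡ 2 (mod 61) since 31·2 = 62 ≡ 1, so λ ≡ 29·2 ≡ 58.
  x = λ² - 43 - 43 = 3364 - 86 ≡ 45; y = λ·(43 - 45) - 46 ≡ 21. → (45, 21)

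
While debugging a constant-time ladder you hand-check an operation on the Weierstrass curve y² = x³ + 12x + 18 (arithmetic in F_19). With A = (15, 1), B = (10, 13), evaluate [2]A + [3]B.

First 2A:
Repeated addition: build up to 2A.
2A: tangent at (15, 1): λ = (3·15² + 12)/(2·1) ≡ 3/2. 2⁻¹ ≡ 10 (mod 19) since 2·10 = 20 ≡ 1, so λ ≡ 3·10 ≡ 11.
  x = λ² - 15 - 15 = 121 - 30 ≡ 15; y = λ·(15 - 15) - 1 ≡ 18. → (15, 18)
2A = (15, 18).
Next 3B:
Repeated addition: build up to 3B.
2B: tangent at (10, 13): λ = (3·10² + 12)/(2·13) ≡ 8/7. 7⁻¹ ≡ 11 (mod 19), so λ ≡ 8·11 ≡ 12.
  x = λ² - 10 - 10 = 144 - 20 ≡ 10; y = λ·(10 - 10) - 13 ≡ 6. → (10, 6)
3B: (10, 6) + (10, 13): same x and y₁ ≡ -y₂, so the sum is the point at infinity.
3B = the point at infinity.
Finally 2A + 3B:
(15, 18) + the point at infinity = (15, 18) (identity).

(15, 18)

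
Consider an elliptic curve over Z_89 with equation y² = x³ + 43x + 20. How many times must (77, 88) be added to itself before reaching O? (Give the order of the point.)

2P: tangent at (77, 88): λ = (3·77² + 43)/(2·88) ≡ 30/87. 87⁻¹ ≡ 44 (mod 89), so λ ≡ 30·44 ≡ 74.
  x = λ² - 77 - 77 = 5476 - 154 ≡ 71; y = λ·(77 - 71) - 88 ≡ 0. → (71, 0)
3P: (71, 0) + (77, 88). λ = (88 - 0)/(77 - 71) ≡ 88/6 mod 89. 6⁻¹ ≡ 15 (mod 89), so λ ≡ 74.
  x = λ² - 71 - 77 = 5476 - 148 ≡ 77; y = λ·(71 - 77) - 0 ≡ 1. → (77, 1)
4P: (77, 1) + (77, 88): same x and y₁ ≡ -y₂, so the sum is O.
4P = O, so the order is 4.

4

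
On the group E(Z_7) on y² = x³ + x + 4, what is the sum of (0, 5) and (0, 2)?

The two points share x = 0 and their y-coordinates satisfy 5 + 2 ≡ 0 (mod 7), so they are inverses. Their sum is O.

O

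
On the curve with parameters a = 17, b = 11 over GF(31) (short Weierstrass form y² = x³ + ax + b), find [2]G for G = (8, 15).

tangent at (8, 15): λ = (3·8² + 17)/(2·15) ≡ 23/30. 30⁻¹ ≡ 30 (mod 31), so λ ≡ 23·30 ≡ 8.
  x = λ² - 8 - 8 = 64 - 16 ≡ 17; y = λ·(8 - 17) - 15 ≡ 6. → (17, 6)

(17, 6)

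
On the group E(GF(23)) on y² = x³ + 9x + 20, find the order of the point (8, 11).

2P: tangent at (8, 11): λ = (3·8² + 9)/(2·11) ≡ 17/22. 22⁻¹ ≡ 22 (mod 23) since 22·22 = 484 ≡ 1, so λ ≡ 17·22 ≡ 6.
  x = λ² - 8 - 8 = 36 - 16 ≡ 20; y = λ·(8 - 20) - 11 ≡ 9. → (20, 9)
3P: (20, 9) + (8, 11). λ = (11 - 9)/(8 - 20) ≡ 2/11 mod 23. 11⁻¹ ≡ 21 (mod 23) since 11·21 = 231 ≡ 1, so λ ≡ 19.
  x = λ² - 20 - 8 = 361 - 28 ≡ 11; y = λ·(20 - 11) - 9 ≡ 1. → (11, 1)
4P: (11, 1) + (8, 11). λ = (11 - 1)/(8 - 11) ≡ 10/20 mod 23. 20⁻¹ ≡ 15 (mod 23) since 20·15 = 300 ≡ 1, so λ ≡ 12.
  x = λ² - 11 - 8 = 144 - 19 ≡ 10; y = λ·(11 - 10) - 1 ≡ 11. → (10, 11)
5P: (10, 11) + (8, 11). λ = (11 - 11)/(8 - 10) ≡ 0/21 mod 23. 21⁻¹ ≡ 11 (mod 23), so λ ≡ 0.
  x = λ² - 10 - 8 = 0 - 18 ≡ 5; y = λ·(10 - 5) - 11 ≡ 12. → (5, 12)
6P: (5, 12) + (8, 11). λ = (11 - 12)/(8 - 5) ≡ 22/3 mod 23. 3⁻¹ ≡ 8 (mod 23) since 3·8 = 24 ≡ 1, so λ ≡ 15.
  x = λ² - 5 - 8 = 225 - 13 ≡ 5; y = λ·(5 - 5) - 12 ≡ 11. → (5, 11)
7P: (5, 11) + (8, 11). λ = (11 - 11)/(8 - 5) ≡ 0/3 mod 23. 3⁻¹ ≡ 8 (mod 23), so λ ≡ 0.
  x = λ² - 5 - 8 = 0 - 13 ≡ 10; y = λ·(5 - 10) - 11 ≡ 12. → (10, 12)
8P: (10, 12) + (8, 11). λ = (11 - 12)/(8 - 10) ≡ 22/21 mod 23. 21⁻¹ ≡ 11 (mod 23) since 21·11 = 231 ≡ 1, so λ ≡ 12.
  x = λ² - 10 - 8 = 144 - 18 ≡ 11; y = λ·(10 - 11) - 12 ≡ 22. → (11, 22)
9P: (11, 22) + (8, 11). λ = (11 - 22)/(8 - 11) ≡ 12/20 mod 23. 20⁻¹ ≡ 15 (mod 23) since 20·15 = 300 ≡ 1, so λ ≡ 19.
  x = λ² - 11 - 8 = 361 - 19 ≡ 20; y = λ·(11 - 20) - 22 ≡ 14. → (20, 14)
10P: (20, 14) + (8, 11). λ = (11 - 14)/(8 - 20) ≡ 20/11 mod 23. 11⁻¹ ≡ 21 (mod 23) since 11·21 = 231 ≡ 1, so λ ≡ 6.
  x = λ² - 20 - 8 = 36 - 28 ≡ 8; y = λ·(20 - 8) - 14 ≡ 12. → (8, 12)
11P: (8, 12) + (8, 11): same x and y₁ ≡ -y₂, so the sum is the point at infinity.
11P = the point at infinity, so the order is 11.

11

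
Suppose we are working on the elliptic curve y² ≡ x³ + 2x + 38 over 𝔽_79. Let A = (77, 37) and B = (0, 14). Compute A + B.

(75, 19)

(77, 37) + (0, 14). λ = (14 - 37)/(0 - 77) ≡ 56/2 mod 79. 2⁻¹ ≡ 40 (mod 79), so λ ≡ 28.
  x = λ² - 77 - 0 = 784 - 77 ≡ 75; y = λ·(77 - 75) - 37 ≡ 19. → (75, 19)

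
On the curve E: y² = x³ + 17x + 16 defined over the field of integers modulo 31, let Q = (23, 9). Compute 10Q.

Repeated addition: build up to 10Q.
2Q: tangent at (23, 9): λ = (3·23² + 17)/(2·9) ≡ 23/18. 18⁻¹ ≡ 19 (mod 31), so λ ≡ 23·19 ≡ 3.
  x = λ² - 23 - 23 = 9 - 46 ≡ 25; y = λ·(23 - 25) - 9 ≡ 16. → (25, 16)
3Q: (25, 16) + (23, 9). λ = (9 - 16)/(23 - 25) ≡ 24/29 mod 31. 29⁻¹ ≡ 15 (mod 31) since 29·15 = 435 ≡ 1, so λ ≡ 19.
  x = λ² - 25 - 23 = 361 - 48 ≡ 3; y = λ·(25 - 3) - 16 ≡ 30. → (3, 30)
4Q: (3, 30) + (23, 9). λ = (9 - 30)/(23 - 3) ≡ 10/20 mod 31. 20⁻¹ ≡ 14 (mod 31), so λ ≡ 16.
  x = λ² - 3 - 23 = 256 - 26 ≡ 13; y = λ·(3 - 13) - 30 ≡ 27. → (13, 27)
5Q: (13, 27) + (23, 9). λ = (9 - 27)/(23 - 13) ≡ 13/10 mod 31. 10⁻¹ ≡ 28 (mod 31), so λ ≡ 23.
  x = λ² - 13 - 23 = 529 - 36 ≡ 28; y = λ·(13 - 28) - 27 ≡ 0. → (28, 0)
6Q: (28, 0) + (23, 9). λ = (9 - 0)/(23 - 28) ≡ 9/26 mod 31. 26⁻¹ ≡ 6 (mod 31) since 26·6 = 156 ≡ 1, so λ ≡ 23.
  x = λ² - 28 - 23 = 529 - 51 ≡ 13; y = λ·(28 - 13) - 0 ≡ 4. → (13, 4)
7Q: (13, 4) + (23, 9). λ = (9 - 4)/(23 - 13) ≡ 5/10 mod 31. 10⁻¹ ≡ 28 (mod 31), so λ ≡ 16.
  x = λ² - 13 - 23 = 256 - 36 ≡ 3; y = λ·(13 - 3) - 4 ≡ 1. → (3, 1)
8Q: (3, 1) + (23, 9). λ = (9 - 1)/(23 - 3) ≡ 8/20 mod 31. 20⁻¹ ≡ 14 (mod 31), so λ ≡ 19.
  x = λ² - 3 - 23 = 361 - 26 ≡ 25; y = λ·(3 - 25) - 1 ≡ 15. → (25, 15)
9Q: (25, 15) + (23, 9). λ = (9 - 15)/(23 - 25) ≡ 25/29 mod 31. 29⁻¹ ≡ 15 (mod 31) since 29·15 = 435 ≡ 1, so λ ≡ 3.
  x = λ² - 25 - 23 = 9 - 48 ≡ 23; y = λ·(25 - 23) - 15 ≡ 22. → (23, 22)
10Q: (23, 22) + (23, 9): same x and y₁ ≡ -y₂, so the sum is ∞.

O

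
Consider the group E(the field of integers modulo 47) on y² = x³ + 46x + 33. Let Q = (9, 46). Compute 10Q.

Double-and-add on 10 = (1010)₂. Start with Q = (9, 46) for the leading 1-bit.
double: tangent at (9, 46): λ = (3·9² + 46)/(2·46) ≡ 7/45. 45⁻¹ ≡ 23 (mod 47), so λ ≡ 7·23 ≡ 20.
  x = λ² - 9 - 9 = 400 - 18 ≡ 6; y = λ·(9 - 6) - 46 ≡ 14. → (6, 14)
double: tangent at (6, 14): λ = (3·6² + 46)/(2·14) ≡ 13/28. 28⁻¹ ≡ 42 (mod 47) since 28·42 = 1176 ≡ 1, so λ ≡ 13·42 ≡ 29.
  x = λ² - 6 - 6 = 841 - 12 ≡ 30; y = λ·(6 - 30) - 14 ≡ 42. → (30, 42)
add Q: (30, 42) + (9, 46). λ = (46 - 42)/(9 - 30) ≡ 4/26 mod 47. 26⁻¹ ≡ 38 (mod 47) since 26·38 = 988 ≡ 1, so λ ≡ 11.
  x = λ² - 30 - 9 = 121 - 39 ≡ 35; y = λ·(30 - 35) - 42 ≡ 44. → (35, 44)
double: tangent at (35, 44): λ = (3·35² + 46)/(2·44) ≡ 8/41. 41⁻¹ ≡ 39 (mod 47) since 41·39 = 1599 ≡ 1, so λ ≡ 8·39 ≡ 30.
  x = λ² - 35 - 35 = 900 - 70 ≡ 31; y = λ·(35 - 31) - 44 ≡ 29. → (31, 29)

(31, 29)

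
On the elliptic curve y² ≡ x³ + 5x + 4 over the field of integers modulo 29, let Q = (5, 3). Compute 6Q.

Repeated addition: build up to 6Q.
2Q: tangent at (5, 3): λ = (3·5² + 5)/(2·3) ≡ 22/6. 6⁻¹ ≡ 5 (mod 29), so λ ≡ 22·5 ≡ 23.
  x = λ² - 5 - 5 = 529 - 10 ≡ 26; y = λ·(5 - 26) - 3 ≡ 7. → (26, 7)
3Q: (26, 7) + (5, 3). λ = (3 - 7)/(5 - 26) ≡ 25/8 mod 29. 8⁻¹ ≡ 11 (mod 29), so λ ≡ 14.
  x = λ² - 26 - 5 = 196 - 31 ≡ 20; y = λ·(26 - 20) - 7 ≡ 19. → (20, 19)
4Q: (20, 19) + (5, 3). λ = (3 - 19)/(5 - 20) ≡ 13/14 mod 29. 14⁻¹ ≡ 27 (mod 29), so λ ≡ 3.
  x = λ² - 20 - 5 = 9 - 25 ≡ 13; y = λ·(20 - 13) - 19 ≡ 2. → (13, 2)
5Q: (13, 2) + (5, 3). λ = (3 - 2)/(5 - 13) ≡ 1/21 mod 29. 21⁻¹ ≡ 18 (mod 29) since 21·18 = 378 ≡ 1, so λ ≡ 18.
  x = λ² - 13 - 5 = 324 - 18 ≡ 16; y = λ·(13 - 16) - 2 ≡ 2. → (16, 2)
6Q: (16, 2) + (5, 3). λ = (3 - 2)/(5 - 16) ≡ 1/18 mod 29. 18⁻¹ ≡ 21 (mod 29), so λ ≡ 21.
  x = λ² - 16 - 5 = 441 - 21 ≡ 14; y = λ·(16 - 14) - 2 ≡ 11. → (14, 11)

(14, 11)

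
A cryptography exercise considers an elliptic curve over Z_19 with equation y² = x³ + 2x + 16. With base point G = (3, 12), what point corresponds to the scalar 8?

Repeated addition: build up to 8G.
2G: tangent at (3, 12): λ = (3·3² + 2)/(2·12) ≡ 10/5. 5⁻¹ ≡ 4 (mod 19) since 5·4 = 20 ≡ 1, so λ ≡ 10·4 ≡ 2.
  x = λ² - 3 - 3 = 4 - 6 ≡ 17; y = λ·(3 - 17) - 12 ≡ 17. → (17, 17)
3G: (17, 17) + (3, 12). λ = (12 - 17)/(3 - 17) ≡ 14/5 mod 19. 5⁻¹ ≡ 4 (mod 19), so λ ≡ 18.
  x = λ² - 17 - 3 = 324 - 20 ≡ 0; y = λ·(17 - 0) - 17 ≡ 4. → (0, 4)
4G: (0, 4) + (3, 12). λ = (12 - 4)/(3 - 0) ≡ 8/3 mod 19. 3⁻¹ ≡ 13 (mod 19), so λ ≡ 9.
  x = λ² - 0 - 3 = 81 - 3 ≡ 2; y = λ·(0 - 2) - 4 ≡ 16. → (2, 16)
5G: (2, 16) + (3, 12). λ = (12 - 16)/(3 - 2) ≡ 15/1 mod 19. 1⁻¹ ≡ 1 (mod 19) since 1·1 = 1 ≡ 1, so λ ≡ 15.
  x = λ² - 2 - 3 = 225 - 5 ≡ 11; y = λ·(2 - 11) - 16 ≡ 1. → (11, 1)
6G: (11, 1) + (3, 12). λ = (12 - 1)/(3 - 11) ≡ 11/11 mod 19. 11⁻¹ ≡ 7 (mod 19), so λ ≡ 1.
  x = λ² - 11 - 3 = 1 - 14 ≡ 6; y = λ·(11 - 6) - 1 ≡ 4. → (6, 4)
7G: (6, 4) + (3, 12). λ = (12 - 4)/(3 - 6) ≡ 8/16 mod 19. 16⁻¹ ≡ 6 (mod 19), so λ ≡ 10.
  x = λ² - 6 - 3 = 100 - 9 ≡ 15; y = λ·(6 - 15) - 4 ≡ 1. → (15, 1)
8G: (15, 1) + (3, 12). λ = (12 - 1)/(3 - 15) ≡ 11/7 mod 19. 7⁻¹ ≡ 11 (mod 19), so λ ≡ 7.
  x = λ² - 15 - 3 = 49 - 18 ≡ 12; y = λ·(15 - 12) - 1 ≡ 1. → (12, 1)

(12, 1)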